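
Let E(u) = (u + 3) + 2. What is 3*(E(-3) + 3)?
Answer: 15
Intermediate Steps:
E(u) = 5 + u (E(u) = (3 + u) + 2 = 5 + u)
3*(E(-3) + 3) = 3*((5 - 3) + 3) = 3*(2 + 3) = 3*5 = 15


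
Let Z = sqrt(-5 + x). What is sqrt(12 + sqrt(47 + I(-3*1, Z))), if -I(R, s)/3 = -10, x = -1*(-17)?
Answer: sqrt(12 + sqrt(77)) ≈ 4.5580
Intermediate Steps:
x = 17
Z = 2*sqrt(3) (Z = sqrt(-5 + 17) = sqrt(12) = 2*sqrt(3) ≈ 3.4641)
I(R, s) = 30 (I(R, s) = -3*(-10) = 30)
sqrt(12 + sqrt(47 + I(-3*1, Z))) = sqrt(12 + sqrt(47 + 30)) = sqrt(12 + sqrt(77))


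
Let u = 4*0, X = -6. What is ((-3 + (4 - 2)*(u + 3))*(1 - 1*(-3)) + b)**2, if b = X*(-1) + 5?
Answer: 529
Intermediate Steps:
b = 11 (b = -6*(-1) + 5 = 6 + 5 = 11)
u = 0
((-3 + (4 - 2)*(u + 3))*(1 - 1*(-3)) + b)**2 = ((-3 + (4 - 2)*(0 + 3))*(1 - 1*(-3)) + 11)**2 = ((-3 + 2*3)*(1 + 3) + 11)**2 = ((-3 + 6)*4 + 11)**2 = (3*4 + 11)**2 = (12 + 11)**2 = 23**2 = 529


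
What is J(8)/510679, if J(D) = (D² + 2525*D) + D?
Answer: 20272/510679 ≈ 0.039696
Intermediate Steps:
J(D) = D² + 2526*D
J(8)/510679 = (8*(2526 + 8))/510679 = (8*2534)*(1/510679) = 20272*(1/510679) = 20272/510679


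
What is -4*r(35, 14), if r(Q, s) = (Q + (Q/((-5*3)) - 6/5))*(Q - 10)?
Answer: -9440/3 ≈ -3146.7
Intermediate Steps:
r(Q, s) = (-10 + Q)*(-6/5 + 14*Q/15) (r(Q, s) = (Q + (Q/(-15) - 6*⅕))*(-10 + Q) = (Q + (Q*(-1/15) - 6/5))*(-10 + Q) = (Q + (-Q/15 - 6/5))*(-10 + Q) = (Q + (-6/5 - Q/15))*(-10 + Q) = (-6/5 + 14*Q/15)*(-10 + Q) = (-10 + Q)*(-6/5 + 14*Q/15))
-4*r(35, 14) = -4*(12 - 158/15*35 + (14/15)*35²) = -4*(12 - 1106/3 + (14/15)*1225) = -4*(12 - 1106/3 + 3430/3) = -4*2360/3 = -9440/3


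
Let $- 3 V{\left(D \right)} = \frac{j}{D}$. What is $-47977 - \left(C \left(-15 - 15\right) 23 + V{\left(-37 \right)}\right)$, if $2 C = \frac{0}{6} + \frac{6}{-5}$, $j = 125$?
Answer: $- \frac{5371526}{111} \approx -48392.0$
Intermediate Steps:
$V{\left(D \right)} = - \frac{125}{3 D}$ ($V{\left(D \right)} = - \frac{125 \frac{1}{D}}{3} = - \frac{125}{3 D}$)
$C = - \frac{3}{5}$ ($C = \frac{\frac{0}{6} + \frac{6}{-5}}{2} = \frac{0 \cdot \frac{1}{6} + 6 \left(- \frac{1}{5}\right)}{2} = \frac{0 - \frac{6}{5}}{2} = \frac{1}{2} \left(- \frac{6}{5}\right) = - \frac{3}{5} \approx -0.6$)
$-47977 - \left(C \left(-15 - 15\right) 23 + V{\left(-37 \right)}\right) = -47977 - \left(- \frac{3 \left(-15 - 15\right)}{5} \cdot 23 - \frac{125}{3 \left(-37\right)}\right) = -47977 - \left(\left(- \frac{3}{5}\right) \left(-30\right) 23 - - \frac{125}{111}\right) = -47977 - \left(18 \cdot 23 + \frac{125}{111}\right) = -47977 - \left(414 + \frac{125}{111}\right) = -47977 - \frac{46079}{111} = - \frac{5371526}{111}$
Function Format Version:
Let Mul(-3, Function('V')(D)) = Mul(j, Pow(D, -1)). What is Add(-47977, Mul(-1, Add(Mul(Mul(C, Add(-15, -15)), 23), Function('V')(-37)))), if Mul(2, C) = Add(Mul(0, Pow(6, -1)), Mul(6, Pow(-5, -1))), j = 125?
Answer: Rational(-5371526, 111) ≈ -48392.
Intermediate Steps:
Function('V')(D) = Mul(Rational(-125, 3), Pow(D, -1)) (Function('V')(D) = Mul(Rational(-1, 3), Mul(125, Pow(D, -1))) = Mul(Rational(-125, 3), Pow(D, -1)))
C = Rational(-3, 5) (C = Mul(Rational(1, 2), Add(Mul(0, Pow(6, -1)), Mul(6, Pow(-5, -1)))) = Mul(Rational(1, 2), Add(Mul(0, Rational(1, 6)), Mul(6, Rational(-1, 5)))) = Mul(Rational(1, 2), Add(0, Rational(-6, 5))) = Mul(Rational(1, 2), Rational(-6, 5)) = Rational(-3, 5) ≈ -0.60000)
Add(-47977, Mul(-1, Add(Mul(Mul(C, Add(-15, -15)), 23), Function('V')(-37)))) = Add(-47977, Mul(-1, Add(Mul(Mul(Rational(-3, 5), Add(-15, -15)), 23), Mul(Rational(-125, 3), Pow(-37, -1))))) = Add(-47977, Mul(-1, Add(Mul(Mul(Rational(-3, 5), -30), 23), Mul(Rational(-125, 3), Rational(-1, 37))))) = Add(-47977, Mul(-1, Add(Mul(18, 23), Rational(125, 111)))) = Add(-47977, Mul(-1, Add(414, Rational(125, 111)))) = Add(-47977, Mul(-1, Rational(46079, 111))) = Add(-47977, Rational(-46079, 111)) = Rational(-5371526, 111)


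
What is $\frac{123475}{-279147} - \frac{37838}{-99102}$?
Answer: $- \frac{25367504}{419151909} \approx -0.060521$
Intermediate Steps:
$\frac{123475}{-279147} - \frac{37838}{-99102} = 123475 \left(- \frac{1}{279147}\right) - - \frac{18919}{49551} = - \frac{11225}{25377} + \frac{18919}{49551} = - \frac{25367504}{419151909}$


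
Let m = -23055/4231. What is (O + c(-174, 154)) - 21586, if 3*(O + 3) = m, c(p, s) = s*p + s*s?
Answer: -104382224/4231 ≈ -24671.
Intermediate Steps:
m = -23055/4231 (m = -23055*1/4231 = -23055/4231 ≈ -5.4491)
c(p, s) = s**2 + p*s (c(p, s) = p*s + s**2 = s**2 + p*s)
O = -20378/4231 (O = -3 + (1/3)*(-23055/4231) = -3 - 7685/4231 = -20378/4231 ≈ -4.8164)
(O + c(-174, 154)) - 21586 = (-20378/4231 + 154*(-174 + 154)) - 21586 = (-20378/4231 + 154*(-20)) - 21586 = (-20378/4231 - 3080) - 21586 = -13051858/4231 - 21586 = -104382224/4231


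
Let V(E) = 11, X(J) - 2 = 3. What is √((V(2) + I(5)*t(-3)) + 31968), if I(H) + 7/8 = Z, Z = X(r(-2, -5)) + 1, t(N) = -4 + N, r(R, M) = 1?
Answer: √511090/4 ≈ 178.73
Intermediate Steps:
X(J) = 5 (X(J) = 2 + 3 = 5)
Z = 6 (Z = 5 + 1 = 6)
I(H) = 41/8 (I(H) = -7/8 + 6 = 41/8)
√((V(2) + I(5)*t(-3)) + 31968) = √((11 + 41*(-4 - 3)/8) + 31968) = √((11 + (41/8)*(-7)) + 31968) = √((11 - 287/8) + 31968) = √(-199/8 + 31968) = √(255545/8) = √511090/4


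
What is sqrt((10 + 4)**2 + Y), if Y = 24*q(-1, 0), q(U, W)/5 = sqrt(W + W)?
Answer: 14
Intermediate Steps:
q(U, W) = 5*sqrt(2)*sqrt(W) (q(U, W) = 5*sqrt(W + W) = 5*sqrt(2*W) = 5*(sqrt(2)*sqrt(W)) = 5*sqrt(2)*sqrt(W))
Y = 0 (Y = 24*(5*sqrt(2)*sqrt(0)) = 24*(5*sqrt(2)*0) = 24*0 = 0)
sqrt((10 + 4)**2 + Y) = sqrt((10 + 4)**2 + 0) = sqrt(14**2 + 0) = sqrt(196 + 0) = sqrt(196) = 14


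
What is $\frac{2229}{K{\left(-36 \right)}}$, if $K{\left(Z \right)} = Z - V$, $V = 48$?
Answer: $- \frac{743}{28} \approx -26.536$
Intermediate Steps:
$K{\left(Z \right)} = -48 + Z$ ($K{\left(Z \right)} = Z - 48 = -48 + Z$)
$\frac{2229}{K{\left(-36 \right)}} = \frac{2229}{-48 - 36} = \frac{2229}{-84} = 2229 \left(- \frac{1}{84}\right) = - \frac{743}{28}$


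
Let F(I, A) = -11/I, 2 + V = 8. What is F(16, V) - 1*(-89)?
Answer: 1413/16 ≈ 88.313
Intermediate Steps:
V = 6 (V = -2 + 8 = 6)
F(16, V) - 1*(-89) = -11/16 - 1*(-89) = -11*1/16 + 89 = -11/16 + 89 = 1413/16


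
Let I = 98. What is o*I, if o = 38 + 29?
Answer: 6566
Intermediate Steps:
o = 67
o*I = 67*98 = 6566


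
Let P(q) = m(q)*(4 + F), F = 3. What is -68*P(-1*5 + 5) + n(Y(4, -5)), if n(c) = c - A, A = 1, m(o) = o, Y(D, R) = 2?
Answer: 1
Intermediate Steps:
n(c) = -1 + c (n(c) = c - 1*1 = c - 1 = -1 + c)
P(q) = 7*q (P(q) = q*(4 + 3) = q*7 = 7*q)
-68*P(-1*5 + 5) + n(Y(4, -5)) = -476*(-1*5 + 5) + (-1 + 2) = -476*(-5 + 5) + 1 = -476*0 + 1 = -68*0 + 1 = 0 + 1 = 1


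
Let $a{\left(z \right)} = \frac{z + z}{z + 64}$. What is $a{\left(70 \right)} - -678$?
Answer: $\frac{45496}{67} \approx 679.04$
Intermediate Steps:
$a{\left(z \right)} = \frac{2 z}{64 + z}$
$a{\left(70 \right)} - -678 = 2 \cdot 70 \frac{1}{64 + 70} - -678 = 2 \cdot 70 \cdot \frac{1}{134} + 678 = \frac{70}{67} + 678 = \frac{45496}{67}$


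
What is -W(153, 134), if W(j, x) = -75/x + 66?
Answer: -8769/134 ≈ -65.440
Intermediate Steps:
W(j, x) = 66 - 75/x
-W(153, 134) = -(66 - 75/134) = -1*8769/134 = -8769/134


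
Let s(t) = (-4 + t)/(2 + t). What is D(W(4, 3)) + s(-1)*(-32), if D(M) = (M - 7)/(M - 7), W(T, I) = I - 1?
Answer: 161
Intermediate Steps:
s(t) = (-4 + t)/(2 + t)
W(T, I) = -1 + I
D(M) = 1 (D(M) = (-7 + M)/(-7 + M) = 1)
D(W(4, 3)) + s(-1)*(-32) = 1 + ((-4 - 1)/(2 - 1))*(-32) = 1 + (-5/1)*(-32) = 1 + (1*(-5))*(-32) = 1 - 5*(-32) = 1 + 160 = 161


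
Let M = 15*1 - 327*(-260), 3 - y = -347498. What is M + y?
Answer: 432536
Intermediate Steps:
y = 347501 (y = 3 - 1*(-347498) = 3 + 347498 = 347501)
M = 85035 (M = 15 + 85020 = 85035)
M + y = 85035 + 347501 = 432536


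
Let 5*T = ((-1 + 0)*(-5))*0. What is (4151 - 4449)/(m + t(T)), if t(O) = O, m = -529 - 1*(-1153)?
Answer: -149/312 ≈ -0.47756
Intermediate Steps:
T = 0 (T = (((-1 + 0)*(-5))*0)/5 = (-1*(-5)*0)/5 = (5*0)/5 = (⅕)*0 = 0)
m = 624 (m = -529 + 1153 = 624)
(4151 - 4449)/(m + t(T)) = (4151 - 4449)/(624 + 0) = -298/624 = -298*1/624 = -149/312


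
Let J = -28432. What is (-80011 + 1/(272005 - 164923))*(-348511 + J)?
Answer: 3229548827616643/107082 ≈ 3.0160e+10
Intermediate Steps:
(-80011 + 1/(272005 - 164923))*(-348511 + J) = (-80011 + 1/(272005 - 164923))*(-348511 - 28432) = (-80011 + 1/107082)*(-376943) = -8567737901/107082*(-376943) = 3229548827616643/107082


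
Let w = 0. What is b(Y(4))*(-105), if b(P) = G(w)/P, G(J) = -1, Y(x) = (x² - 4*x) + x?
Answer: 105/4 ≈ 26.250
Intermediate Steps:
Y(x) = x² - 3*x
b(P) = -1/P
b(Y(4))*(-105) = -1/(4*(-3 + 4))*(-105) = -1/(4*1)*(-105) = -1/4*(-105) = -1*¼*(-105) = -¼*(-105) = 105/4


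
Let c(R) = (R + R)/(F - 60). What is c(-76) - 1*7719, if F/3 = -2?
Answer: -254651/33 ≈ -7716.7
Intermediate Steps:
F = -6 (F = 3*(-2) = -6)
c(R) = -R/33 (c(R) = (R + R)/(-6 - 60) = (2*R)/(-66) = (2*R)*(-1/66) = -R/33)
c(-76) - 1*7719 = -1/33*(-76) - 1*7719 = 76/33 - 7719 = -254651/33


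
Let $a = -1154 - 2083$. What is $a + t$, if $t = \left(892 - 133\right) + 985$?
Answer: $-1493$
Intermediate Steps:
$a = -3237$ ($a = -1154 - 2083 = -3237$)
$t = 1744$ ($t = 759 + 985 = 1744$)
$a + t = -3237 + 1744 = -1493$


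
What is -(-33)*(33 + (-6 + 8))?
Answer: 1155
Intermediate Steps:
-(-33)*(33 + (-6 + 8)) = -(-33)*(33 + 2) = -(-33)*35 = -1*(-1155) = 1155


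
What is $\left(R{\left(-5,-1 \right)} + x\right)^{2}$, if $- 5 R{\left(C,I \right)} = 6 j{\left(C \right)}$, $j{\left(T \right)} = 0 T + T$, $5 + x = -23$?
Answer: $484$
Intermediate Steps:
$x = -28$ ($x = -5 - 23 = -28$)
$j{\left(T \right)} = T$ ($j{\left(T \right)} = 0 + T = T$)
$R{\left(C,I \right)} = - \frac{6 C}{5}$
$\left(R{\left(-5,-1 \right)} + x\right)^{2} = \left(\left(- \frac{6}{5}\right) \left(-5\right) - 28\right)^{2} = \left(6 - 28\right)^{2} = \left(-22\right)^{2} = 484$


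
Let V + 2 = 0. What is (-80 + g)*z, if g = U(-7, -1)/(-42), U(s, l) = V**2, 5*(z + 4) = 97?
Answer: -18502/15 ≈ -1233.5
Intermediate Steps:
z = 77/5 (z = -4 + (1/5)*97 = -4 + 97/5 = 77/5 ≈ 15.400)
V = -2 (V = -2 + 0 = -2)
U(s, l) = 4 (U(s, l) = (-2)**2 = 4)
g = -2/21 (g = 4/(-42) = 4*(-1/42) = -2/21 ≈ -0.095238)
(-80 + g)*z = (-80 - 2/21)*(77/5) = -1682/21*77/5 = -18502/15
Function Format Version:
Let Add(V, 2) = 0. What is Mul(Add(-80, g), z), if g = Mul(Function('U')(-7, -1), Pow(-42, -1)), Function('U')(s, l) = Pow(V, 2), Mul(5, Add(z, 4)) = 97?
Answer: Rational(-18502, 15) ≈ -1233.5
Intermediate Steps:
z = Rational(77, 5) (z = Add(-4, Mul(Rational(1, 5), 97)) = Add(-4, Rational(97, 5)) = Rational(77, 5) ≈ 15.400)
V = -2 (V = Add(-2, 0) = -2)
Function('U')(s, l) = 4 (Function('U')(s, l) = Pow(-2, 2) = 4)
g = Rational(-2, 21) (g = Mul(4, Pow(-42, -1)) = Mul(4, Rational(-1, 42)) = Rational(-2, 21) ≈ -0.095238)
Mul(Add(-80, g), z) = Mul(Add(-80, Rational(-2, 21)), Rational(77, 5)) = Mul(Rational(-1682, 21), Rational(77, 5)) = Rational(-18502, 15)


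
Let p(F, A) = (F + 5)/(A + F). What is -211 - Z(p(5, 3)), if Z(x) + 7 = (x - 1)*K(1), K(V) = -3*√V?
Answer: -813/4 ≈ -203.25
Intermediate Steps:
p(F, A) = (5 + F)/(A + F)
Z(x) = -4 - 3*x (Z(x) = -7 + (x - 1)*(-3*√1) = -7 + (-1 + x)*(-3*1) = -7 + (-1 + x)*(-3) = -7 + (3 - 3*x) = -4 - 3*x)
-211 - Z(p(5, 3)) = -211 - (-4 - 3*(5 + 5)/(3 + 5)) = -211 - (-4 - 3*10/8) = -211 - (-4 - 3*5/4) = -211 - (-4 - 15/4) = -211 - 1*(-31/4) = -211 + 31/4 = -813/4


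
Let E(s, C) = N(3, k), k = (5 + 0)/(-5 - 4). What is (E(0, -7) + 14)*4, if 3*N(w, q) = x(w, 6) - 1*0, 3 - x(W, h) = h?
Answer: 52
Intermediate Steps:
x(W, h) = 3 - h
k = -5/9 (k = 5/(-9) = 5*(-⅑) = -5/9 ≈ -0.55556)
N(w, q) = -1 (N(w, q) = ((3 - 1*6) - 1*0)/3 = ((3 - 6) + 0)/3 = (-3 + 0)/3 = (⅓)*(-3) = -1)
E(s, C) = -1
(E(0, -7) + 14)*4 = (-1 + 14)*4 = 13*4 = 52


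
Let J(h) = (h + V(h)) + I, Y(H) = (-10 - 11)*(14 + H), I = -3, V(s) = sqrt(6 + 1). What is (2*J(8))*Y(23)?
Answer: -7770 - 1554*sqrt(7) ≈ -11882.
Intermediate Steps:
V(s) = sqrt(7)
Y(H) = -294 - 21*H (Y(H) = -21*(14 + H) = -294 - 21*H)
J(h) = -3 + h + sqrt(7) (J(h) = (h + sqrt(7)) - 3 = -3 + h + sqrt(7))
(2*J(8))*Y(23) = (2*(-3 + 8 + sqrt(7)))*(-294 - 21*23) = (2*(5 + sqrt(7)))*(-294 - 483) = (10 + 2*sqrt(7))*(-777) = -7770 - 1554*sqrt(7)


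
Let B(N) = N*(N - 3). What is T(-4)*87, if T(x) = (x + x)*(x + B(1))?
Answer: 4176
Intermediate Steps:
B(N) = N*(-3 + N)
T(x) = 2*x*(-2 + x) (T(x) = (x + x)*(x + 1*(-3 + 1)) = (2*x)*(x + 1*(-2)) = (2*x)*(x - 2) = (2*x)*(-2 + x) = 2*x*(-2 + x))
T(-4)*87 = (2*(-4)*(-2 - 4))*87 = (2*(-4)*(-6))*87 = 48*87 = 4176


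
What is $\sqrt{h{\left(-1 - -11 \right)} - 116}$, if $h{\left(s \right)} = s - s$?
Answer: $2 i \sqrt{29} \approx 10.77 i$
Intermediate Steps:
$h{\left(s \right)} = 0$
$\sqrt{h{\left(-1 - -11 \right)} - 116} = \sqrt{0 - 116} = \sqrt{-116} = 2 i \sqrt{29}$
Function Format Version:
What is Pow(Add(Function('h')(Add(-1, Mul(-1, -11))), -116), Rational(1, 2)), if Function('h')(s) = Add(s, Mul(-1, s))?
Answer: Mul(2, I, Pow(29, Rational(1, 2))) ≈ Mul(10.770, I)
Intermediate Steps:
Function('h')(s) = 0
Pow(Add(Function('h')(Add(-1, Mul(-1, -11))), -116), Rational(1, 2)) = Pow(Add(0, -116), Rational(1, 2)) = Pow(-116, Rational(1, 2)) = Mul(2, I, Pow(29, Rational(1, 2)))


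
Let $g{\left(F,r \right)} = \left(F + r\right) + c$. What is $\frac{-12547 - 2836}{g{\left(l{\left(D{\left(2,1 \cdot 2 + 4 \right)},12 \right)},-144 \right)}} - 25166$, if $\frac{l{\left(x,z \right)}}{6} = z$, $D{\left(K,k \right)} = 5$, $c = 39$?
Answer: $- \frac{815095}{33} \approx -24700.0$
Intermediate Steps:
$l{\left(x,z \right)} = 6 z$
$g{\left(F,r \right)} = 39 + F + r$ ($g{\left(F,r \right)} = \left(F + r\right) + 39 = 39 + F + r$)
$\frac{-12547 - 2836}{g{\left(l{\left(D{\left(2,1 \cdot 2 + 4 \right)},12 \right)},-144 \right)}} - 25166 = \frac{-12547 - 2836}{39 + 6 \cdot 12 - 144} - 25166 = - \frac{15383}{39 + 72 - 144} - 25166 = - \frac{15383}{-33} - 25166 = \left(-15383\right) \left(- \frac{1}{33}\right) - 25166 = \frac{15383}{33} - 25166 = - \frac{815095}{33}$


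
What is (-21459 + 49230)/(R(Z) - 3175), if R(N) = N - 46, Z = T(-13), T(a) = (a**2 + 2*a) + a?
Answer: -27771/3091 ≈ -8.9845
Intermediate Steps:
T(a) = a**2 + 3*a
Z = 130 (Z = -13*(3 - 13) = -13*(-10) = 130)
R(N) = -46 + N
(-21459 + 49230)/(R(Z) - 3175) = (-21459 + 49230)/((-46 + 130) - 3175) = 27771/(84 - 3175) = 27771/(-3091) = 27771*(-1/3091) = -27771/3091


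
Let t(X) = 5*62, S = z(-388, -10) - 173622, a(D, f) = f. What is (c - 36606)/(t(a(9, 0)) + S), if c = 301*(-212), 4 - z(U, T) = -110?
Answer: 50209/86599 ≈ 0.57979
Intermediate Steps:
z(U, T) = 114 (z(U, T) = 4 - 1*(-110) = 4 + 110 = 114)
S = -173508 (S = 114 - 173622 = -173508)
c = -63812
t(X) = 310
(c - 36606)/(t(a(9, 0)) + S) = (-63812 - 36606)/(310 - 173508) = -100418/(-173198) = -100418*(-1/173198) = 50209/86599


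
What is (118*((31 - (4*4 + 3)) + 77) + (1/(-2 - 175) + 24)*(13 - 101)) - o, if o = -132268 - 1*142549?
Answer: 50127727/177 ≈ 2.8321e+5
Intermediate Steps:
o = -274817 (o = -132268 - 142549 = -274817)
(118*((31 - (4*4 + 3)) + 77) + (1/(-2 - 175) + 24)*(13 - 101)) - o = (118*((31 - (4*4 + 3)) + 77) + (1/(-2 - 175) + 24)*(13 - 101)) - 1*(-274817) = (118*((31 - (16 + 3)) + 77) + (1/(-177) + 24)*(-88)) + 274817 = (118*((31 - 1*19) + 77) + (-1/177 + 24)*(-88)) + 274817 = (118*((31 - 19) + 77) + (4247/177)*(-88)) + 274817 = (118*(12 + 77) - 373736/177) + 274817 = (118*89 - 373736/177) + 274817 = (10502 - 373736/177) + 274817 = 1485118/177 + 274817 = 50127727/177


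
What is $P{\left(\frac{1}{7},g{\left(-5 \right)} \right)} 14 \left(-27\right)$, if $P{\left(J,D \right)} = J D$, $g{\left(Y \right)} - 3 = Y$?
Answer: $108$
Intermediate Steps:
$g{\left(Y \right)} = 3 + Y$
$P{\left(J,D \right)} = D J$
$P{\left(\frac{1}{7},g{\left(-5 \right)} \right)} 14 \left(-27\right) = \frac{3 - 5}{7} \cdot 14 \left(-27\right) = \left(-2\right) \frac{1}{7} \cdot 14 \left(-27\right) = \left(- \frac{2}{7}\right) 14 \left(-27\right) = \left(-4\right) \left(-27\right) = 108$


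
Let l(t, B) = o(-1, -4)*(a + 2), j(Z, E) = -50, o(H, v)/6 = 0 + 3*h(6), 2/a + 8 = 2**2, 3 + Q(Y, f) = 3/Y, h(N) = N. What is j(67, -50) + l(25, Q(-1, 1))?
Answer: 112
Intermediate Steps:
Q(Y, f) = -3 + 3/Y
a = -1/2 (a = 2/(-8 + 2**2) = 2/(-8 + 4) = 2/(-4) = 2*(-1/4) = -1/2 ≈ -0.50000)
o(H, v) = 108 (o(H, v) = 6*(0 + 3*6) = 6*(0 + 18) = 6*18 = 108)
l(t, B) = 162 (l(t, B) = 108*(-1/2 + 2) = 108*(3/2) = 162)
j(67, -50) + l(25, Q(-1, 1)) = -50 + 162 = 112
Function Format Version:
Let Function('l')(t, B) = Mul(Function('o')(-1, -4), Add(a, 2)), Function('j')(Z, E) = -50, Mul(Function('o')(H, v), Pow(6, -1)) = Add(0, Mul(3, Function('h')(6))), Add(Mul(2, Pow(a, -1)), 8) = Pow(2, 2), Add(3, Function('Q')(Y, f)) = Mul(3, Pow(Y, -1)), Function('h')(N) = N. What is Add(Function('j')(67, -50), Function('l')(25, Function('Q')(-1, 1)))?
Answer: 112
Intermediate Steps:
Function('Q')(Y, f) = Add(-3, Mul(3, Pow(Y, -1)))
a = Rational(-1, 2) (a = Mul(2, Pow(Add(-8, Pow(2, 2)), -1)) = Mul(2, Pow(Add(-8, 4), -1)) = Mul(2, Pow(-4, -1)) = Mul(2, Rational(-1, 4)) = Rational(-1, 2) ≈ -0.50000)
Function('o')(H, v) = 108 (Function('o')(H, v) = Mul(6, Add(0, Mul(3, 6))) = Mul(6, Add(0, 18)) = Mul(6, 18) = 108)
Function('l')(t, B) = 162 (Function('l')(t, B) = Mul(108, Add(Rational(-1, 2), 2)) = Mul(108, Rational(3, 2)) = 162)
Add(Function('j')(67, -50), Function('l')(25, Function('Q')(-1, 1))) = Add(-50, 162) = 112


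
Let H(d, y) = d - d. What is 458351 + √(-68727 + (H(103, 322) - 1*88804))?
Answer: 458351 + I*√157531 ≈ 4.5835e+5 + 396.9*I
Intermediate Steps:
H(d, y) = 0
458351 + √(-68727 + (H(103, 322) - 1*88804)) = 458351 + √(-68727 + (0 - 1*88804)) = 458351 + √(-68727 + (0 - 88804)) = 458351 + √(-68727 - 88804) = 458351 + √(-157531) = 458351 + I*√157531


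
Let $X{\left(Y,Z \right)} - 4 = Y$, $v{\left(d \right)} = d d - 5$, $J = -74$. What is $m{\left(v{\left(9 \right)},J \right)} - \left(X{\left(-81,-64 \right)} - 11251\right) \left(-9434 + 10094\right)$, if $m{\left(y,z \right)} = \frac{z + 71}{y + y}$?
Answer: $\frac{1136424957}{152} \approx 7.4765 \cdot 10^{6}$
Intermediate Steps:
$v{\left(d \right)} = -5 + d^{2}$ ($v{\left(d \right)} = d^{2} - 5 = -5 + d^{2}$)
$X{\left(Y,Z \right)} = 4 + Y$
$m{\left(y,z \right)} = \frac{71 + z}{2 y}$
$m{\left(v{\left(9 \right)},J \right)} - \left(X{\left(-81,-64 \right)} - 11251\right) \left(-9434 + 10094\right) = \frac{71 - 74}{2 \left(-5 + 9^{2}\right)} - \left(\left(4 - 81\right) - 11251\right) \left(-9434 + 10094\right) = \frac{1}{2} \frac{1}{-5 + 81} \left(-3\right) - \left(-77 - 11251\right) 660 = \frac{1}{2} \cdot \frac{1}{76} \left(-3\right) - \left(-11328\right) 660 = \frac{1}{2} \cdot \frac{1}{76} \left(-3\right) - -7476480 = - \frac{3}{152} + 7476480 = \frac{1136424957}{152}$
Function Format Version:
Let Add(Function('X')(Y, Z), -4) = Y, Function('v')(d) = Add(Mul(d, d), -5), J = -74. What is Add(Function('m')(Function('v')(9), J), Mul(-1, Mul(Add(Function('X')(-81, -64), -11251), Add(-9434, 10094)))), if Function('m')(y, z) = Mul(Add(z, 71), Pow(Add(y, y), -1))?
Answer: Rational(1136424957, 152) ≈ 7.4765e+6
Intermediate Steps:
Function('v')(d) = Add(-5, Pow(d, 2)) (Function('v')(d) = Add(Pow(d, 2), -5) = Add(-5, Pow(d, 2)))
Function('X')(Y, Z) = Add(4, Y)
Function('m')(y, z) = Mul(Rational(1, 2), Pow(y, -1), Add(71, z)) (Function('m')(y, z) = Mul(Add(71, z), Pow(Mul(2, y), -1)) = Mul(Add(71, z), Mul(Rational(1, 2), Pow(y, -1))) = Mul(Rational(1, 2), Pow(y, -1), Add(71, z)))
Add(Function('m')(Function('v')(9), J), Mul(-1, Mul(Add(Function('X')(-81, -64), -11251), Add(-9434, 10094)))) = Add(Mul(Rational(1, 2), Pow(Add(-5, Pow(9, 2)), -1), Add(71, -74)), Mul(-1, Mul(Add(Add(4, -81), -11251), Add(-9434, 10094)))) = Add(Mul(Rational(1, 2), Pow(Add(-5, 81), -1), -3), Mul(-1, Mul(Add(-77, -11251), 660))) = Add(Mul(Rational(1, 2), Pow(76, -1), -3), Mul(-1, Mul(-11328, 660))) = Add(Mul(Rational(1, 2), Rational(1, 76), -3), Mul(-1, -7476480)) = Add(Rational(-3, 152), 7476480) = Rational(1136424957, 152)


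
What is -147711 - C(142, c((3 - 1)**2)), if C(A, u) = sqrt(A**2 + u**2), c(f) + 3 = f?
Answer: -147711 - sqrt(20165) ≈ -1.4785e+5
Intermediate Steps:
c(f) = -3 + f
-147711 - C(142, c((3 - 1)**2)) = -147711 - sqrt(142**2 + (-3 + (3 - 1)**2)**2) = -147711 - sqrt(20164 + (-3 + 2**2)**2) = -147711 - sqrt(20164 + (-3 + 4)**2) = -147711 - sqrt(20164 + 1**2) = -147711 - sqrt(20164 + 1) = -147711 - sqrt(20165)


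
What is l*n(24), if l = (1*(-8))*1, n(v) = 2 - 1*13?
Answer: 88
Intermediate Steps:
n(v) = -11 (n(v) = 2 - 13 = -11)
l = -8 (l = -8*1 = -8)
l*n(24) = -8*(-11) = 88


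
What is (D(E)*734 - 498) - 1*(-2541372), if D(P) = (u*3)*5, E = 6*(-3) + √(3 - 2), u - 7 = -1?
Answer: 2606934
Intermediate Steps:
u = 6 (u = 7 - 1 = 6)
E = -17 (E = -18 + √1 = -18 + 1 = -17)
D(P) = 90 (D(P) = (6*3)*5 = 18*5 = 90)
(D(E)*734 - 498) - 1*(-2541372) = (90*734 - 498) - 1*(-2541372) = (66060 - 498) + 2541372 = 65562 + 2541372 = 2606934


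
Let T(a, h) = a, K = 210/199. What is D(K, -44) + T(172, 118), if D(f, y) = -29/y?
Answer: 7597/44 ≈ 172.66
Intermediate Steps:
K = 210/199 (K = 210*(1/199) = 210/199 ≈ 1.0553)
D(K, -44) + T(172, 118) = -29/(-44) + 172 = -29*(-1/44) + 172 = 29/44 + 172 = 7597/44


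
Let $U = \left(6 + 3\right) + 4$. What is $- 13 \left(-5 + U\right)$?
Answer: $-104$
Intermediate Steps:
$U = 13$ ($U = 9 + 4 = 13$)
$- 13 \left(-5 + U\right) = - 13 \left(-5 + 13\right) = \left(-13\right) 8 = -104$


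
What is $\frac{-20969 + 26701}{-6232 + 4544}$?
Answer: $- \frac{1433}{422} \approx -3.3957$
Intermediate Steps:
$\frac{-20969 + 26701}{-6232 + 4544} = \frac{5732}{-1688} = 5732 \left(- \frac{1}{1688}\right) = - \frac{1433}{422}$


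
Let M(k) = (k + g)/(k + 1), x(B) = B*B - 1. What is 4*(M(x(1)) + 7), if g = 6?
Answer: 52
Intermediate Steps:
x(B) = -1 + B² (x(B) = B² - 1 = -1 + B²)
M(k) = (6 + k)/(1 + k) (M(k) = (k + 6)/(k + 1) = (6 + k)/(1 + k))
4*(M(x(1)) + 7) = 4*((6 + (-1 + 1²))/(1 + (-1 + 1²)) + 7) = 4*((6 + (-1 + 1))/(1 + (-1 + 1)) + 7) = 4*((6 + 0)/(1 + 0) + 7) = 4*(6/1 + 7) = 4*(1*6 + 7) = 4*(6 + 7) = 4*13 = 52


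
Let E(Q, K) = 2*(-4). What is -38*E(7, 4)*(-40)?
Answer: -12160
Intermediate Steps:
E(Q, K) = -8
-38*E(7, 4)*(-40) = -38*(-8)*(-40) = 304*(-40) = -12160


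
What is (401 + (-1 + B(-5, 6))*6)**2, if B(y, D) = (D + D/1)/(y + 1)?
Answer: 142129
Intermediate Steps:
B(y, D) = 2*D/(1 + y) (B(y, D) = (D + D*1)/(1 + y) = (D + D)/(1 + y) = (2*D)/(1 + y) = 2*D/(1 + y))
(401 + (-1 + B(-5, 6))*6)**2 = (401 + (-1 + 2*6/(1 - 5))*6)**2 = (401 + (-1 + 2*6/(-4))*6)**2 = (401 + (-1 + 2*6*(-1/4))*6)**2 = (401 + (-1 - 3)*6)**2 = (401 - 4*6)**2 = (401 - 24)**2 = 377**2 = 142129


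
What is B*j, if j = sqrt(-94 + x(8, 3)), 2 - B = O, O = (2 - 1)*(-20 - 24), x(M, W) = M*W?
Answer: 46*I*sqrt(70) ≈ 384.86*I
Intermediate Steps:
O = -44 (O = 1*(-44) = -44)
B = 46 (B = 2 - 1*(-44) = 2 + 44 = 46)
j = I*sqrt(70) (j = sqrt(-94 + 8*3) = sqrt(-94 + 24) = sqrt(-70) = I*sqrt(70) ≈ 8.3666*I)
B*j = 46*(I*sqrt(70)) = 46*I*sqrt(70)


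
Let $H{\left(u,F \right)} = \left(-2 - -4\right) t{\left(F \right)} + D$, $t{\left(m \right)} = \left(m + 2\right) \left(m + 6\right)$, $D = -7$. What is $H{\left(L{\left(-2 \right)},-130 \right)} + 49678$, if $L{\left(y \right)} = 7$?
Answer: $81415$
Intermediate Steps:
$t{\left(m \right)} = \left(2 + m\right) \left(6 + m\right)$
$H{\left(u,F \right)} = 17 + 2 F^{2} + 16 F$ ($H{\left(u,F \right)} = \left(-2 - -4\right) \left(12 + F^{2} + 8 F\right) - 7 = \left(-2 + 4\right) \left(12 + F^{2} + 8 F\right) - 7 = 2 \left(12 + F^{2} + 8 F\right) - 7 = \left(24 + 2 F^{2} + 16 F\right) - 7 = 17 + 2 F^{2} + 16 F$)
$H{\left(L{\left(-2 \right)},-130 \right)} + 49678 = \left(17 + 2 \left(-130\right)^{2} + 16 \left(-130\right)\right) + 49678 = \left(17 + 2 \cdot 16900 - 2080\right) + 49678 = \left(17 + 33800 - 2080\right) + 49678 = 31737 + 49678 = 81415$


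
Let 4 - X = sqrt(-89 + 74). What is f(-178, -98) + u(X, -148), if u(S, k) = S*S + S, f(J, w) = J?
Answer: -173 - 9*I*sqrt(15) ≈ -173.0 - 34.857*I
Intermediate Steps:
X = 4 - I*sqrt(15) (X = 4 - sqrt(-89 + 74) = 4 - sqrt(-15) = 4 - I*sqrt(15) ≈ 4.0 - 3.873*I)
u(S, k) = S + S**2 (u(S, k) = S**2 + S = S + S**2)
f(-178, -98) + u(X, -148) = -178 + (4 - I*sqrt(15))*(1 + (4 - I*sqrt(15))) = -178 + (4 - I*sqrt(15))*(5 - I*sqrt(15))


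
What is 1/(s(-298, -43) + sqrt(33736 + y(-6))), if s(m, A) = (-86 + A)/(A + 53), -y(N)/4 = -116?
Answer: 430/1134453 + 1000*sqrt(38)/1134453 ≈ 0.0058129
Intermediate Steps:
y(N) = 464 (y(N) = -4*(-116) = 464)
s(m, A) = (-86 + A)/(53 + A)
1/(s(-298, -43) + sqrt(33736 + y(-6))) = 1/((-86 - 43)/(53 - 43) + sqrt(33736 + 464)) = 1/(-129/10 + sqrt(34200)) = 1/((1/10)*(-129) + 30*sqrt(38)) = 1/(-129/10 + 30*sqrt(38))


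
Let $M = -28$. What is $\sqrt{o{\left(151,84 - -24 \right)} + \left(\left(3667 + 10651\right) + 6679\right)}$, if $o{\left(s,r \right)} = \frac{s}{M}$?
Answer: $\frac{\sqrt{4114355}}{14} \approx 144.88$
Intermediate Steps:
$o{\left(s,r \right)} = - \frac{s}{28}$ ($o{\left(s,r \right)} = \frac{s}{-28} = s \left(- \frac{1}{28}\right) = - \frac{s}{28}$)
$\sqrt{o{\left(151,84 - -24 \right)} + \left(\left(3667 + 10651\right) + 6679\right)} = \sqrt{\left(- \frac{1}{28}\right) 151 + \left(\left(3667 + 10651\right) + 6679\right)} = \sqrt{- \frac{151}{28} + \left(14318 + 6679\right)} = \sqrt{- \frac{151}{28} + 20997} = \sqrt{\frac{587765}{28}} = \frac{\sqrt{4114355}}{14}$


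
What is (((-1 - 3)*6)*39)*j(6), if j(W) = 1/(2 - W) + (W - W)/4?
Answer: 234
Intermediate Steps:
j(W) = 1/(2 - W) (j(W) = 1/(2 - W) + 0*(1/4) = 1/(2 - W) + 0 = 1/(2 - W))
(((-1 - 3)*6)*39)*j(6) = (((-1 - 3)*6)*39)*(-1/(-2 + 6)) = (-4*6*39)*(-1/4) = (-24*39)*(-1*1/4) = -936*(-1/4) = 234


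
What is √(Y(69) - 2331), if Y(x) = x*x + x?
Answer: 7*√51 ≈ 49.990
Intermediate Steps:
Y(x) = x + x² (Y(x) = x² + x = x + x²)
√(Y(69) - 2331) = √(69*(1 + 69) - 2331) = √(69*70 - 2331) = √(4830 - 2331) = √2499 = 7*√51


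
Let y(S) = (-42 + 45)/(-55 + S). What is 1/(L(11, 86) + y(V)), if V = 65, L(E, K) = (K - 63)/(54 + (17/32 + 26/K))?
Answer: 754510/542833 ≈ 1.3899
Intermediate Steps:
L(E, K) = (-63 + K)/(1745/32 + 26/K) (L(E, K) = (-63 + K)/(54 + (17*(1/32) + 26/K)) = (-63 + K)/(54 + (17/32 + 26/K)) = (-63 + K)/(1745/32 + 26/K))
y(S) = 3/(-55 + S)
1/(L(11, 86) + y(V)) = 1/(32*86*(-63 + 86)/(832 + 1745*86) + 3/(-55 + 65)) = 1/(32*86*23/(832 + 150070) + 3/10) = 1/(32*86*23/150902 + 3*(⅒)) = 1/(32*86*(1/150902)*23 + 3/10) = 1/(31648/75451 + 3/10) = 1/(542833/754510) = 754510/542833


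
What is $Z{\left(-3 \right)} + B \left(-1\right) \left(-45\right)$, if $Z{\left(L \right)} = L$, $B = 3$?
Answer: $132$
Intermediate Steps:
$Z{\left(-3 \right)} + B \left(-1\right) \left(-45\right) = -3 + 3 \left(-1\right) \left(-45\right) = -3 - -135 = -3 + 135 = 132$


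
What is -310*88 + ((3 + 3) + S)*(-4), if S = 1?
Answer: -27308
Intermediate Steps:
-310*88 + ((3 + 3) + S)*(-4) = -310*88 + ((3 + 3) + 1)*(-4) = -27280 + (6 + 1)*(-4) = -27280 + 7*(-4) = -27280 - 28 = -27308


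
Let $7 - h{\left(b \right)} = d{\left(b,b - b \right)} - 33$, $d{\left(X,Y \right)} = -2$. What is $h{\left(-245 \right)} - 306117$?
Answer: $-306075$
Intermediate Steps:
$h{\left(b \right)} = 42$ ($h{\left(b \right)} = 7 - \left(-2 - 33\right) = 7 - -35 = 7 + 35 = 42$)
$h{\left(-245 \right)} - 306117 = 42 - 306117 = -306075$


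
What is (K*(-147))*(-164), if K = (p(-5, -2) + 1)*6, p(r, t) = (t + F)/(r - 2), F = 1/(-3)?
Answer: 192864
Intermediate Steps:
F = -⅓ (F = 1*(-⅓) = -⅓ ≈ -0.33333)
p(r, t) = (-⅓ + t)/(-2 + r) (p(r, t) = (t - ⅓)/(r - 2) = (-⅓ + t)/(-2 + r))
K = 8 (K = ((-⅓ - 2)/(-2 - 5) + 1)*6 = (-7/3/(-7) + 1)*6 = (-⅐*(-7/3) + 1)*6 = (⅓ + 1)*6 = (4/3)*6 = 8)
(K*(-147))*(-164) = (8*(-147))*(-164) = -1176*(-164) = 192864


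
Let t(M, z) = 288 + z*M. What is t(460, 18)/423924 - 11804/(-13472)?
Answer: 106654729/118981336 ≈ 0.89640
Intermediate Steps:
t(M, z) = 288 + M*z
t(460, 18)/423924 - 11804/(-13472) = (288 + 460*18)/423924 - 11804/(-13472) = (288 + 8280)*(1/423924) - 11804*(-1/13472) = 8568*(1/423924) + 2951/3368 = 714/35327 + 2951/3368 = 106654729/118981336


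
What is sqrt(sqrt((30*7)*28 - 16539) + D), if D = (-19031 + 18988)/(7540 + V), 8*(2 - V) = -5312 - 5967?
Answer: sqrt(-24635560 + 5128708225*I*sqrt(10659))/71615 ≈ 7.1846 + 7.185*I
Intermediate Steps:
V = 11295/8 (V = 2 - (-5312 - 5967)/8 = 2 - 1/8*(-11279) = 2 + 11279/8 = 11295/8 ≈ 1411.9)
D = -344/71615 (D = (-19031 + 18988)/(7540 + 11295/8) = -43/71615/8 = -43*8/71615 = -344/71615 ≈ -0.0048035)
sqrt(sqrt((30*7)*28 - 16539) + D) = sqrt(sqrt((30*7)*28 - 16539) - 344/71615) = sqrt(sqrt(210*28 - 16539) - 344/71615) = sqrt(sqrt(5880 - 16539) - 344/71615) = sqrt(sqrt(-10659) - 344/71615) = sqrt(I*sqrt(10659) - 344/71615) = sqrt(-344/71615 + I*sqrt(10659))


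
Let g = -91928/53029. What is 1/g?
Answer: -53029/91928 ≈ -0.57685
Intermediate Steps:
g = -91928/53029 (g = -91928*1/53029 = -91928/53029 ≈ -1.7335)
1/g = 1/(-91928/53029) = -53029/91928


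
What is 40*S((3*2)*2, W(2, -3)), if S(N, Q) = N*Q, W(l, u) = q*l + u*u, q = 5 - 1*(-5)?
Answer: 13920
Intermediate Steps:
q = 10 (q = 5 + 5 = 10)
W(l, u) = u² + 10*l (W(l, u) = 10*l + u*u = 10*l + u² = u² + 10*l)
40*S((3*2)*2, W(2, -3)) = 40*(((3*2)*2)*((-3)² + 10*2)) = 40*((6*2)*(9 + 20)) = 40*(12*29) = 40*348 = 13920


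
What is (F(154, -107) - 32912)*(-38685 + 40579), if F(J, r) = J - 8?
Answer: -62058804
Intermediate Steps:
F(J, r) = -8 + J
(F(154, -107) - 32912)*(-38685 + 40579) = ((-8 + 154) - 32912)*(-38685 + 40579) = (146 - 32912)*1894 = -32766*1894 = -62058804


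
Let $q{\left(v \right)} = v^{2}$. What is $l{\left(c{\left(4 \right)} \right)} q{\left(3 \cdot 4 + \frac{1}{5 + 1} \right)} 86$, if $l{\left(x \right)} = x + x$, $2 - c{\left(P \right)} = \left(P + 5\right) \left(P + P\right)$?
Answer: $- \frac{16040290}{9} \approx -1.7823 \cdot 10^{6}$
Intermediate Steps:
$c{\left(P \right)} = 2 - 2 P \left(5 + P\right)$ ($c{\left(P \right)} = 2 - \left(P + 5\right) \left(P + P\right) = 2 - \left(5 + P\right) 2 P = 2 - 2 P \left(5 + P\right)$)
$l{\left(x \right)} = 2 x$
$l{\left(c{\left(4 \right)} \right)} q{\left(3 \cdot 4 + \frac{1}{5 + 1} \right)} 86 = 2 \left(2 - 40 - 2 \cdot 4^{2}\right) \left(3 \cdot 4 + \frac{1}{5 + 1}\right)^{2} \cdot 86 = 2 \left(2 - 40 - 32\right) \left(12 + \frac{1}{6}\right)^{2} \cdot 86 = 2 \left(-70\right) \left(\frac{73}{6}\right)^{2} \cdot 86 = \left(-140\right) \frac{5329}{36} \cdot 86 = \left(- \frac{186515}{9}\right) 86 = - \frac{16040290}{9}$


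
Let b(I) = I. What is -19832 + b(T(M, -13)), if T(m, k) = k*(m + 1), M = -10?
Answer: -19715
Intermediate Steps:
T(m, k) = k*(1 + m)
-19832 + b(T(M, -13)) = -19832 - 13*(1 - 10) = -19832 - 13*(-9) = -19832 + 117 = -19715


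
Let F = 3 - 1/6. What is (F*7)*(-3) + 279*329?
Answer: 183463/2 ≈ 91732.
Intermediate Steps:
F = 17/6 (F = 3 - 1*1/6 = 3 - 1/6 = 17/6 ≈ 2.8333)
(F*7)*(-3) + 279*329 = ((17/6)*7)*(-3) + 279*329 = (119/6)*(-3) + 91791 = -119/2 + 91791 = 183463/2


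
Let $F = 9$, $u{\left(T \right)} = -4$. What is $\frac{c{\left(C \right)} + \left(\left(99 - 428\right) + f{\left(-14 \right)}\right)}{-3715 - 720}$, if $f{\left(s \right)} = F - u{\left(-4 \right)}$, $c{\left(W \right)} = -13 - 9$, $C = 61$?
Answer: $\frac{338}{4435} \approx 0.076212$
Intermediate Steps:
$c{\left(W \right)} = -22$
$f{\left(s \right)} = 13$ ($f{\left(s \right)} = 9 - -4 = 9 + 4 = 13$)
$\frac{c{\left(C \right)} + \left(\left(99 - 428\right) + f{\left(-14 \right)}\right)}{-3715 - 720} = \frac{-22 + \left(\left(99 - 428\right) + 13\right)}{-3715 - 720} = \frac{-22 + \left(-329 + 13\right)}{-3715 - 720} = \frac{-22 - 316}{-4435} = \left(-338\right) \left(- \frac{1}{4435}\right) = \frac{338}{4435}$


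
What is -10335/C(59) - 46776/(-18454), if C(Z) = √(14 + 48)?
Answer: 23388/9227 - 10335*√62/62 ≈ -1310.0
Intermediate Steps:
C(Z) = √62
-10335/C(59) - 46776/(-18454) = -10335*√62/62 - 46776/(-18454) = -10335*√62/62 - 46776*(-1/18454) = -10335*√62/62 + 23388/9227 = 23388/9227 - 10335*√62/62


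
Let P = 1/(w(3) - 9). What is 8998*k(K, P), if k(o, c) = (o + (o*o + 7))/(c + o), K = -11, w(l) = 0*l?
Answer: -4737447/50 ≈ -94749.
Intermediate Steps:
w(l) = 0
P = -⅑ (P = 1/(0 - 9) = 1/(-9) = -⅑ ≈ -0.11111)
k(o, c) = (7 + o + o²)/(c + o) (k(o, c) = (o + (o² + 7))/(c + o) = (o + (7 + o²))/(c + o) = (7 + o + o²)/(c + o))
8998*k(K, P) = 8998*((7 - 11 + (-11)²)/(-⅑ - 11)) = 8998*((7 - 11 + 121)/(-100/9)) = 8998*(-9/100*117) = 8998*(-1053/100) = -4737447/50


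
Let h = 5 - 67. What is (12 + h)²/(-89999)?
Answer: -2500/89999 ≈ -0.027778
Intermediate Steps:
h = -62
(12 + h)²/(-89999) = (12 - 62)²/(-89999) = (-50)²*(-1/89999) = 2500*(-1/89999) = -2500/89999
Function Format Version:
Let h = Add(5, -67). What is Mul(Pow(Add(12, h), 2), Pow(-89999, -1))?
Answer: Rational(-2500, 89999) ≈ -0.027778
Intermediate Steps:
h = -62
Mul(Pow(Add(12, h), 2), Pow(-89999, -1)) = Mul(Pow(Add(12, -62), 2), Pow(-89999, -1)) = Mul(Pow(-50, 2), Rational(-1, 89999)) = Mul(2500, Rational(-1, 89999)) = Rational(-2500, 89999)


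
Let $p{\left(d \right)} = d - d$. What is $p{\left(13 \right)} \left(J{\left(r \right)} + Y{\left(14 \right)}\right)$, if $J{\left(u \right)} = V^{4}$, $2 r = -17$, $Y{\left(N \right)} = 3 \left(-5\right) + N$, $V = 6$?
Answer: $0$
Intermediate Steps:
$p{\left(d \right)} = 0$
$Y{\left(N \right)} = -15 + N$
$r = - \frac{17}{2}$ ($r = \frac{1}{2} \left(-17\right) = - \frac{17}{2} \approx -8.5$)
$J{\left(u \right)} = 1296$ ($J{\left(u \right)} = 6^{4} = 1296$)
$p{\left(13 \right)} \left(J{\left(r \right)} + Y{\left(14 \right)}\right) = 0 \left(1296 + \left(-15 + 14\right)\right) = 0 \left(1296 - 1\right) = 0 \cdot 1295 = 0$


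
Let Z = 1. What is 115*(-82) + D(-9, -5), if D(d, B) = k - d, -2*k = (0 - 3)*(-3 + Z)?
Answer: -9424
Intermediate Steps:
k = -3 (k = -(0 - 3)*(-3 + 1)/2 = -(-3)*(-2)/2 = -½*6 = -3)
D(d, B) = -3 - d
115*(-82) + D(-9, -5) = 115*(-82) + (-3 - 1*(-9)) = -9430 + (-3 + 9) = -9430 + 6 = -9424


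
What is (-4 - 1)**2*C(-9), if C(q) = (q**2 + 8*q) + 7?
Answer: 400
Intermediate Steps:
C(q) = 7 + q**2 + 8*q
(-4 - 1)**2*C(-9) = (-4 - 1)**2*(7 + (-9)**2 + 8*(-9)) = (-5)**2*(7 + 81 - 72) = 25*16 = 400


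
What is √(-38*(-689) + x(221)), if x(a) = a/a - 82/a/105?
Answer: √14098811127765/23205 ≈ 161.81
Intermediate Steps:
x(a) = 1 - 82/(105*a) (x(a) = 1 - 82/a*(1/105) = 1 - 82/(105*a))
√(-38*(-689) + x(221)) = √(-38*(-689) + (-82/105 + 221)/221) = √(26182 + (1/221)*(23123/105)) = √(26182 + 23123/23205) = √(607576433/23205) = √14098811127765/23205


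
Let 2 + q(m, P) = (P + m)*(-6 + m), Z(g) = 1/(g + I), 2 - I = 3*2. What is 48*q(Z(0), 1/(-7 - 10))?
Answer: -57/17 ≈ -3.3529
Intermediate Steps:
I = -4 (I = 2 - 3*2 = 2 - 1*6 = 2 - 6 = -4)
Z(g) = 1/(-4 + g) (Z(g) = 1/(g - 4) = 1/(-4 + g))
q(m, P) = -2 + (-6 + m)*(P + m) (q(m, P) = -2 + (P + m)*(-6 + m) = -2 + (-6 + m)*(P + m))
48*q(Z(0), 1/(-7 - 10)) = 48*(-2 + (1/(-4 + 0))² - 6/(-7 - 10) - 6/(-4 + 0) + 1/((-7 - 10)*(-4 + 0))) = 48*(-2 + (1/(-4))² - 6/(-17) - 6/(-4) + 1/(-17*(-4))) = 48*(-2 + (-¼)² - 6*(-1/17) - 6*(-¼) - 1/17*(-¼)) = 48*(-2 + 1/16 + 6/17 + 3/2 + 1/68) = 48*(-19/272) = -57/17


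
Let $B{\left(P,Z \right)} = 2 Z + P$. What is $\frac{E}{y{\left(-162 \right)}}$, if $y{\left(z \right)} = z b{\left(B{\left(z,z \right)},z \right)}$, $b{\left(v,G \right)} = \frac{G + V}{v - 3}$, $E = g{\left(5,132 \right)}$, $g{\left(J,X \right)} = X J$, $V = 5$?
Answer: $- \frac{17930}{1413} \approx -12.689$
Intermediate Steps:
$g{\left(J,X \right)} = J X$
$E = 660$ ($E = 5 \cdot 132 = 660$)
$B{\left(P,Z \right)} = P + 2 Z$
$b{\left(v,G \right)} = \frac{5 + G}{-3 + v}$ ($b{\left(v,G \right)} = \frac{G + 5}{v - 3} = \frac{5 + G}{-3 + v}$)
$y{\left(z \right)} = \frac{z \left(5 + z\right)}{-3 + 3 z}$ ($y{\left(z \right)} = z \frac{5 + z}{-3 + \left(z + 2 z\right)} = z \frac{5 + z}{-3 + 3 z} = \frac{z \left(5 + z\right)}{-3 + 3 z}$)
$\frac{E}{y{\left(-162 \right)}} = \frac{660}{\frac{1}{3} \left(-162\right) \frac{1}{-1 - 162} \left(5 - 162\right)} = \frac{660}{\frac{1}{3} \left(-162\right) \frac{1}{-163} \left(-157\right)} = \frac{660}{\frac{1}{3} \left(-162\right) \left(- \frac{1}{163}\right) \left(-157\right)} = \frac{660}{- \frac{8478}{163}} = 660 \left(- \frac{163}{8478}\right) = - \frac{17930}{1413}$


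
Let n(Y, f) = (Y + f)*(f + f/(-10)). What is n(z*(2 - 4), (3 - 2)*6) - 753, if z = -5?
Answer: -3333/5 ≈ -666.60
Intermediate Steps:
n(Y, f) = 9*f*(Y + f)/10 (n(Y, f) = (Y + f)*(f + f*(-1/10)) = (Y + f)*(f - f/10) = (Y + f)*(9*f/10) = 9*f*(Y + f)/10)
n(z*(2 - 4), (3 - 2)*6) - 753 = 9*((3 - 2)*6)*(-5*(2 - 4) + (3 - 2)*6)/10 - 753 = 9*(1*6)*(-5*(-2) + 1*6)/10 - 753 = (9/10)*6*(10 + 6) - 753 = (9/10)*6*16 - 753 = 432/5 - 753 = -3333/5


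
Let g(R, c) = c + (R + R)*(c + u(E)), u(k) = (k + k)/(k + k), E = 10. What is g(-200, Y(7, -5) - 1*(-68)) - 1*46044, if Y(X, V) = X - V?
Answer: -78364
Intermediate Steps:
u(k) = 1 (u(k) = (2*k)/((2*k)) = (2*k)*(1/(2*k)) = 1)
g(R, c) = c + 2*R*(1 + c) (g(R, c) = c + (R + R)*(c + 1) = c + (2*R)*(1 + c) = c + 2*R*(1 + c))
g(-200, Y(7, -5) - 1*(-68)) - 1*46044 = (((7 - 1*(-5)) - 1*(-68)) + 2*(-200) + 2*(-200)*((7 - 1*(-5)) - 1*(-68))) - 1*46044 = (((7 + 5) + 68) - 400 + 2*(-200)*((7 + 5) + 68)) - 46044 = ((12 + 68) - 400 + 2*(-200)*(12 + 68)) - 46044 = (80 - 400 + 2*(-200)*80) - 46044 = (80 - 400 - 32000) - 46044 = -32320 - 46044 = -78364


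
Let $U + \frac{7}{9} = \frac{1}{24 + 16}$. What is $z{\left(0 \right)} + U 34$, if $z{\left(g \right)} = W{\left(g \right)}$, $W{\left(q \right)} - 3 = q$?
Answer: $- \frac{4067}{180} \approx -22.594$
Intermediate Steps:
$W{\left(q \right)} = 3 + q$
$z{\left(g \right)} = 3 + g$
$U = - \frac{271}{360}$ ($U = - \frac{7}{9} + \frac{1}{24 + 16} = - \frac{7}{9} + \frac{1}{40} = - \frac{271}{360} \approx -0.75278$)
$z{\left(0 \right)} + U 34 = \left(3 + 0\right) - \frac{4607}{180} = 3 - \frac{4607}{180} = - \frac{4067}{180}$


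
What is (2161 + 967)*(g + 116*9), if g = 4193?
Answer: 16381336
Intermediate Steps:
(2161 + 967)*(g + 116*9) = (2161 + 967)*(4193 + 116*9) = 3128*(4193 + 1044) = 3128*5237 = 16381336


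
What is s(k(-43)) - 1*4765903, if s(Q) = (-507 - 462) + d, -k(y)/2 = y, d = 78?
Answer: -4766794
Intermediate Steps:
k(y) = -2*y
s(Q) = -891 (s(Q) = (-507 - 462) + 78 = -969 + 78 = -891)
s(k(-43)) - 1*4765903 = -891 - 1*4765903 = -891 - 4765903 = -4766794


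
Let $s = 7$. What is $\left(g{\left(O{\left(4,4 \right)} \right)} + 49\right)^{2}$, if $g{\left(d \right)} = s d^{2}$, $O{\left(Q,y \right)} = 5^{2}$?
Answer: $19571776$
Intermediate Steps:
$O{\left(Q,y \right)} = 25$
$g{\left(d \right)} = 7 d^{2}$
$\left(g{\left(O{\left(4,4 \right)} \right)} + 49\right)^{2} = \left(7 \cdot 25^{2} + 49\right)^{2} = \left(7 \cdot 625 + 49\right)^{2} = \left(4375 + 49\right)^{2} = 4424^{2} = 19571776$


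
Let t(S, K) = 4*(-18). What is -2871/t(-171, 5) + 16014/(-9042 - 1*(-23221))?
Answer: 4651213/113432 ≈ 41.004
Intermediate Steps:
t(S, K) = -72
-2871/t(-171, 5) + 16014/(-9042 - 1*(-23221)) = -2871/(-72) + 16014/(-9042 - 1*(-23221)) = -2871*(-1/72) + 16014/(-9042 + 23221) = 319/8 + 16014/14179 = 4651213/113432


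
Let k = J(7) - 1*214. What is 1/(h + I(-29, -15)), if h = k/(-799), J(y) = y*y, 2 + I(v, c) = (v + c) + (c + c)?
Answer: -799/60559 ≈ -0.013194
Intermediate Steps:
I(v, c) = -2 + v + 3*c (I(v, c) = -2 + ((v + c) + (c + c)) = -2 + ((c + v) + 2*c) = -2 + (v + 3*c) = -2 + v + 3*c)
J(y) = y**2
k = -165 (k = 7**2 - 1*214 = 49 - 214 = -165)
h = 165/799 (h = -165/(-799) = -165*(-1/799) = 165/799 ≈ 0.20651)
1/(h + I(-29, -15)) = 1/(165/799 + (-2 - 29 + 3*(-15))) = 1/(165/799 + (-2 - 29 - 45)) = 1/(165/799 - 76) = 1/(-60559/799) = -799/60559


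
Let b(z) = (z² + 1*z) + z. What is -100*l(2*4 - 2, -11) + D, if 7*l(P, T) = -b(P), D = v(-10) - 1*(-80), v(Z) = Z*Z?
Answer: 6060/7 ≈ 865.71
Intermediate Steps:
v(Z) = Z²
b(z) = z² + 2*z (b(z) = (z² + z) + z = (z + z²) + z = z² + 2*z)
D = 180 (D = (-10)² - 1*(-80) = 100 + 80 = 180)
l(P, T) = -P*(2 + P)/7 (l(P, T) = (-P*(2 + P))/7 = -P*(2 + P)/7)
-100*l(2*4 - 2, -11) + D = -(-100)*(2*4 - 2)*(2 + (2*4 - 2))/7 + 180 = -(-100)*(8 - 2)*(2 + (8 - 2))/7 + 180 = -(-100)*6*(2 + 6)/7 + 180 = -(-100)*6*8/7 + 180 = -100*(-48/7) + 180 = 4800/7 + 180 = 6060/7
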